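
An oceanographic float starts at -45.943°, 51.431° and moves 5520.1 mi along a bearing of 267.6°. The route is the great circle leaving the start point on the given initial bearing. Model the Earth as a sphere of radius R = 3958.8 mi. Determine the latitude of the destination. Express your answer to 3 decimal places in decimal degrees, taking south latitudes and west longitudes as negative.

Angular distance δ = d/R = 5520.1 / 3958.8 = 1.394387 rad.
With φ₁ = -45.943° = -0.801857 rad and θ = 267.6° = 4.670501 rad:
sin φ₂ = sin φ₁ cos δ + cos φ₁ sin δ cos θ = (-0.718648)(0.175496) + (0.695374)(0.984480)(-0.041876) = -0.154787
φ₂ = asin(-0.154787) = -0.155412 rad = -8.904°.
Δλ = atan2( sin θ sin δ cos φ₁ , cos δ − sin φ₁ sin φ₂ ) = atan2(-0.683981, 0.064258) = -1.477124 rad = -84.633°.
λ₂ = 51.431° + -84.633° = -33.202°.

latitude -8.904°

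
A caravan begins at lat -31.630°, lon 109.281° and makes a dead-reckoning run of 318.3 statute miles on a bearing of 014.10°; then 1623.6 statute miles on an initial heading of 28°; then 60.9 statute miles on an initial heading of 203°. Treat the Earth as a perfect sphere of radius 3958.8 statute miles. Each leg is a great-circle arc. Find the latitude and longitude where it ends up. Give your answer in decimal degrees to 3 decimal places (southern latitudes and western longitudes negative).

Apply the spherical direct solution leg by leg, carrying full precision between legs.
Leg 1: from (-31.630°, 109.281°), δ = 318.3/3958.8 = 0.080403 rad, θ = 14.1° → φ = -27.156°, λ = 110.541°.
Leg 2: from (-27.156°, 110.541°), δ = 1623.6/3958.8 = 0.410124 rad, θ = 28° → φ = -6.045°, λ = 121.391°.
Leg 3: from (-6.045°, 121.391°), δ = 60.9/3958.8 = 0.015383 rad, θ = 203° → φ = -6.857°, λ = 121.044°.

latitude -6.857°, longitude 121.044°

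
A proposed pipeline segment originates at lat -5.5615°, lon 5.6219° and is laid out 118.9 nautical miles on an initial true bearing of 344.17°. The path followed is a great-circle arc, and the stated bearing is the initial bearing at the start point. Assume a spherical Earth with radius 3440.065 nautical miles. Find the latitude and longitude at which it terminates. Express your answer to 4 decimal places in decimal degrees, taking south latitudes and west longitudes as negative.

latitude -3.6561°, longitude 5.0807°

Central angle δ = d/R = 0.034563 rad.
Start latitude φ₁ = -0.097066 rad; initial bearing θ = 6.006900 rad.
Applying the spherical law of cosines for sides, sin φ₂ = sin φ₁ cos δ + cos φ₁ sin δ cos θ = -0.063767, so φ₂ = -3.6561°.
Then Δλ = atan2(-0.009382, 0.993223) = -0.009446 rad, from sin θ sin δ cos φ₁ over cos δ − sin φ₁ sin φ₂.
λ₂ = 5.6219° + -0.5412° = 5.0807°.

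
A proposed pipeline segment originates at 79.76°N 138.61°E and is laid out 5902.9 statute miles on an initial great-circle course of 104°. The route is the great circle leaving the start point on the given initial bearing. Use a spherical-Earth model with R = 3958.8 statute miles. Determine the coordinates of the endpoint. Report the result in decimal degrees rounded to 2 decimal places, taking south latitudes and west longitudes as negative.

The arc subtends δ = 5902.9/3958.8 = 1.491083 rad at the centre.
With φ₁ = 79.76° = 1.392075 rad and θ = 104° = 1.815142 rad:
Destination latitude: φ₂ = arcsin( sin φ₁ cos δ + cos φ₁ sin δ cos θ ) = arcsin(0.035490) = 2.03°.
For the longitude increment, Δλ = atan2( sin θ sin δ cos φ₁, cos δ − sin φ₁ sin φ₂ ) = atan2(0.171943, 0.044704) = 75.43°.
λ₂ = 138.61° + 75.43° = 214.04°, normalized to (−180°, 180°] → -145.96°.

latitude 2.03°, longitude -145.96°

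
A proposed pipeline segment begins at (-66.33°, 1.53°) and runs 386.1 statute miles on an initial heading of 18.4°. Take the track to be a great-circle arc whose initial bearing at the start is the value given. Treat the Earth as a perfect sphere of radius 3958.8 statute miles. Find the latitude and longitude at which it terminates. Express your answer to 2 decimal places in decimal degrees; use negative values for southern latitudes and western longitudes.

latitude -60.98°, longitude 5.16°

δ = 386.1/3958.8 = 0.097530 rad (5.5880°).
Start latitude φ₁ = -1.157677 rad; initial bearing θ = 0.321141 rad.
Destination latitude: φ₂ = arcsin( sin φ₁ cos δ + cos φ₁ sin δ cos θ ) = arcsin(-0.874426) = -60.98°.
For the longitude increment, Δλ = atan2( sin θ sin δ cos φ₁, cos δ − sin φ₁ sin φ₂ ) = atan2(0.012340, 0.194385) = 3.63°.
λ₂ = λ₁ + Δλ = 5.16°.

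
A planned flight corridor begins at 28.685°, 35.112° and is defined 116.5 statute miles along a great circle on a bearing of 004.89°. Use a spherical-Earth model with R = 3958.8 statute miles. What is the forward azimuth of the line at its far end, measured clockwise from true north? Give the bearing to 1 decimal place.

final bearing 5.0°

δ = 116.5/3958.8 = 0.029428 rad (1.6861°).
Converting: φ₁ = 0.500648 rad, θ = 0.085347 rad.
sin φ₂ = sin φ₁ cos δ + cos φ₁ sin δ cos θ = (0.479994)(0.999567) + (0.877272)(0.029424)(0.996360) = 0.505505
φ₂ = asin(0.505505) = 0.529967 rad = 30.365°.
Δλ = atan2( sin θ sin δ cos φ₁ , cos δ − sin φ₁ sin φ₂ ) = atan2(0.002200, 0.756928) = 0.002907 rad = 0.167°.
λ₂ = 35.112° + 0.167° = 35.279°.
The forward bearing on arrival equals the back-azimuth from the destination plus 180°.
Back-azimuth from P₂ (30.4°, 35.3°) to P₁ (28.7°, 35.1°), with Δλ' = λ₁ − λ₂ = -0.2°: atan2( sin Δλ' cos φ₁ , cos φ₂ sin φ₁ − sin φ₂ cos φ₁ cos Δλ' ) = 185.0°.
Final bearing = (185.0° + 180°) mod 360° = 5.0°.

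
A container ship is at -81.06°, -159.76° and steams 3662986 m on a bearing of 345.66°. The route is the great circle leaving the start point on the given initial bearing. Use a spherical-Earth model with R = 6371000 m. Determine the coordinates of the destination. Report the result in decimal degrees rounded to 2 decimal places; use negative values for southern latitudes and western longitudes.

The arc subtends δ = 3662986/6371000 = 0.574947 rad at the centre.
Start latitude φ₁ = -1.414764 rad; initial bearing θ = 6.032905 rad.
sin φ₂ = sin φ₁ cos δ + cos φ₁ sin δ cos θ = (-0.987852)(0.839221) + (0.155400)(0.543790)(0.968843) = -0.747154
φ₂ = asin(-0.747154) = -0.843770 rad = -48.34°.
Δλ = atan2( sin θ sin δ cos φ₁ , cos δ − sin φ₁ sin φ₂ ) = atan2(-0.020930, 0.101144) = -0.204051 rad = -11.69°.
Hence λ₂ = -159.76° + -11.69° = -171.45°.

latitude -48.34°, longitude -171.45°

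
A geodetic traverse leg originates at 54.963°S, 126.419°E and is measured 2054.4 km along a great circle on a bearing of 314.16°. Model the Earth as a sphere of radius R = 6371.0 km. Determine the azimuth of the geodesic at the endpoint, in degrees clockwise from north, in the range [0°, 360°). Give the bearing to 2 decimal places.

Angular distance δ = d/R = 2054.4 / 6371 = 0.322461 rad.
With φ₁ = -54.963° = -0.959285 rad and θ = 314.16° = 5.483126 rad:
sin φ₂ = sin φ₁ cos δ + cos φ₁ sin δ cos θ = (-0.818781)(0.948458) + (0.574105)(0.316902)(0.696664) = -0.649832
φ₂ = asin(-0.649832) = -0.707364 rad = -40.529°.
For the longitude increment, Δλ = atan2( sin θ sin δ cos φ₁, cos δ − sin φ₁ sin φ₂ ) = atan2(-0.130520, 0.416388) = -17.404°.
λ₂ = λ₁ + Δλ = 109.015°.
The forward bearing on arrival equals the back-azimuth from the destination plus 180°.
Back-azimuth from P₂ (-40.53°, 109.02°) to P₁ (-54.96°, 126.42°), with Δλ' = λ₁ − λ₂ = 17.40°: atan2( sin Δλ' cos φ₁ , cos φ₂ sin φ₁ − sin φ₂ cos φ₁ cos Δλ' ) = 147.19°.
Final bearing = (147.19° + 180°) mod 360° = 327.19°.

final bearing 327.19°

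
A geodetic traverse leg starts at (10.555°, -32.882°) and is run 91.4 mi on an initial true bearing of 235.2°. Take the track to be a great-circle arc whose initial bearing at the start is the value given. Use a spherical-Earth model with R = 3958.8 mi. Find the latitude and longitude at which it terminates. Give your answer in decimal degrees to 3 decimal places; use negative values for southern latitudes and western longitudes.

δ = 91.4/3958.8 = 0.023088 rad (1.3228°).
With φ₁ = 10.555° = 0.184220 rad and θ = 235.2° = 4.105014 rad:
sin φ₂ = sin φ₁ cos δ + cos φ₁ sin δ cos θ = (0.183179)(0.999733) + (0.983080)(0.023086)(-0.570714) = 0.170178
φ₂ = asin(0.170178) = 0.171010 rad = 9.798°.
Then Δλ = atan2(-0.018636, 0.968560) = -0.019239 rad, from sin θ sin δ cos φ₁ over cos δ − sin φ₁ sin φ₂.
Hence λ₂ = -32.882° + -1.102° = -33.984°.

latitude 9.798°, longitude -33.984°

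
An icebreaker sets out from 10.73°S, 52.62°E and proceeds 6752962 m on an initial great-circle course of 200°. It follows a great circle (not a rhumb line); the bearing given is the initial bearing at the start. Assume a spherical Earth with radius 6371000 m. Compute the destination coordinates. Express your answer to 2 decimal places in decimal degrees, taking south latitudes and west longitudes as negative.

latitude -63.69°, longitude 10.31°

The arc subtends δ = 6752962/6371000 = 1.059953 rad at the centre.
Start latitude φ₁ = -0.187274 rad; initial bearing θ = 3.490659 rad.
Destination latitude: φ₂ = arcsin( sin φ₁ cos δ + cos φ₁ sin δ cos θ ) = arcsin(-0.896418) = -63.69°.
Then Δλ = atan2(-0.293139, 0.322017) = -0.738488 rad, from sin θ sin δ cos φ₁ over cos δ − sin φ₁ sin φ₂.
λ₂ = λ₁ + Δλ = 10.31°.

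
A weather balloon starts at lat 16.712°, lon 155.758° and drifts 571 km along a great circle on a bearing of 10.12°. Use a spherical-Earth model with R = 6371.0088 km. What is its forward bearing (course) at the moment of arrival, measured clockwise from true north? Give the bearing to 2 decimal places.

Central angle δ = d/R = 0.089625 rad.
With φ₁ = 16.712° = 0.291679 rad and θ = 10.12° = 0.176627 rad:
Applying the spherical law of cosines for sides, sin φ₂ = sin φ₁ cos δ + cos φ₁ sin δ cos θ = 0.370798, so φ₂ = 21.765°.
Then Δλ = atan2(0.015063, 0.889359) = 0.016935 rad, from sin θ sin δ cos φ₁ over cos δ − sin φ₁ sin φ₂.
λ₂ = 155.758° + 0.970° = 156.728°.
The forward bearing on arrival equals the back-azimuth from the destination plus 180°.
Back-azimuth from P₂ (21.76°, 156.73°) to P₁ (16.71°, 155.76°), with Δλ' = λ₁ − λ₂ = -0.97°: atan2( sin Δλ' cos φ₁ , cos φ₂ sin φ₁ − sin φ₂ cos φ₁ cos Δλ' ) = 190.44°.
Final bearing = (190.44° + 180°) mod 360° = 10.44°.

final bearing 10.44°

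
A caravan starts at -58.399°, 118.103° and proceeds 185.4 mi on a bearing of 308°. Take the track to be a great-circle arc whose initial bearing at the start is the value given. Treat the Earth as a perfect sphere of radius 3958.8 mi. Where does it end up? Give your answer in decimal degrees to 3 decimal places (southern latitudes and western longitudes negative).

latitude -56.687°, longitude 114.252°

δ = 185.4/3958.8 = 0.046832 rad (2.6833°).
Converting: φ₁ = -1.019255 rad, θ = 5.375614 rad.
Destination latitude: φ₂ = arcsin( sin φ₁ cos δ + cos φ₁ sin δ cos θ ) = arcsin(-0.835681) = -56.687°.
For the longitude increment, Δλ = atan2( sin θ sin δ cos φ₁, cos δ − sin φ₁ sin φ₂ ) = atan2(-0.019331, 0.287139) = -3.851°.
λ₂ = λ₁ + Δλ = 114.252°.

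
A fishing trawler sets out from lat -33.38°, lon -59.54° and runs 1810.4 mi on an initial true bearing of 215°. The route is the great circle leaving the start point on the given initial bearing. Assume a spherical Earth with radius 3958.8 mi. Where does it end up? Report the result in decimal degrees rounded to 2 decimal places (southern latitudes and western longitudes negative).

latitude -52.72°, longitude -84.25°

Angular distance δ = d/R = 1810.4 / 3958.8 = 0.457310 rad.
With φ₁ = -33.38° = -0.582591 rad and θ = 215° = 3.752458 rad:
Destination latitude: φ₂ = arcsin( sin φ₁ cos δ + cos φ₁ sin δ cos θ ) = arcsin(-0.795675) = -52.72°.
Δλ = atan2( sin θ sin δ cos φ₁ , cos δ − sin φ₁ sin φ₂ ) = atan2(-0.211478, 0.459471) = -0.431356 rad = -24.71°.
Hence λ₂ = -59.54° + -24.71° = -84.25°.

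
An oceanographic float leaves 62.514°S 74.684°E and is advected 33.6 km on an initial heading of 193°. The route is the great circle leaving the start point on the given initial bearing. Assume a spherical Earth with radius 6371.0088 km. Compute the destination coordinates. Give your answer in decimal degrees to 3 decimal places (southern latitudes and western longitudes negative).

latitude -62.808°, longitude 74.535°

The arc subtends δ = 33.6/6371.0088 = 0.005274 rad at the centre.
Converting: φ₁ = -1.091075 rad, θ = 3.368485 rad.
Applying the spherical law of cosines for sides, sin φ₂ = sin φ₁ cos δ + cos φ₁ sin δ cos θ = -0.889483, so φ₂ = -62.808°.
Δλ = atan2( sin θ sin δ cos φ₁ , cos δ − sin φ₁ sin φ₂ ) = atan2(-0.000548, 0.210905) = -0.002596 rad = -0.149°.
λ₂ = λ₁ + Δλ = 74.535°.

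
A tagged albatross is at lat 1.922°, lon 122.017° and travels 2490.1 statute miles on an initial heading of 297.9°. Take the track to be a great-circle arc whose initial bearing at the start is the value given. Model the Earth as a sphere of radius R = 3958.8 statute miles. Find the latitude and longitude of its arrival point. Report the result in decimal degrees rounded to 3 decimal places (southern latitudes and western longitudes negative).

δ = 2490.1/3958.8 = 0.629004 rad (36.0393°).
Start latitude φ₁ = 0.033545 rad; initial bearing θ = 5.199336 rad.
Destination latitude: φ₂ = arcsin( sin φ₁ cos δ + cos φ₁ sin δ cos θ ) = arcsin(0.302267) = 17.594°.
For the longitude increment, Δλ = atan2( sin θ sin δ cos φ₁, cos δ − sin φ₁ sin φ₂ ) = atan2(-0.519662, 0.798476) = -33.057°.
Hence λ₂ = 122.017° + -33.057° = 88.960°.

latitude 17.594°, longitude 88.960°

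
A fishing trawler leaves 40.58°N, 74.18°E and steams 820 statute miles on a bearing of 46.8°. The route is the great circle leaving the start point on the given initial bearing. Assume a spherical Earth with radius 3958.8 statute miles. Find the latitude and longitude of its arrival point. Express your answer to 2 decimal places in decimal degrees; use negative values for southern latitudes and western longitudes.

latitude 48.03°, longitude 87.14°

Central angle δ = d/R = 0.207133 rad.
With φ₁ = 40.58° = 0.708255 rad and θ = 46.8° = 0.816814 rad:
Applying the spherical law of cosines for sides, sin φ₂ = sin φ₁ cos δ + cos φ₁ sin δ cos θ = 0.743527, so φ₂ = 48.03°.
Then Δλ = atan2(0.113861, 0.494953) = 0.226111 rad, from sin θ sin δ cos φ₁ over cos δ − sin φ₁ sin φ₂.
λ₂ = 74.18° + 12.96° = 87.14°.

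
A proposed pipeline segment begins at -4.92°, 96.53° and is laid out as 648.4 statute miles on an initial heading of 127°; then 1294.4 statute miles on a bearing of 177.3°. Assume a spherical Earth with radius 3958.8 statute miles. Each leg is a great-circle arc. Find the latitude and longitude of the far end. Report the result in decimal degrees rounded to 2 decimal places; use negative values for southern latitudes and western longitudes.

Apply the spherical direct solution leg by leg, carrying full precision between legs.
Leg 1: from (-4.92°, 96.53°), δ = 648.4/3958.8 = 0.163787 rad, θ = 127° → φ = -10.51°, λ = 104.14°.
Leg 2: from (-10.51°, 104.14°), δ = 1294.4/3958.8 = 0.326968 rad, θ = 177.3° → φ = -29.22°, λ = 105.13°.

latitude -29.22°, longitude 105.13°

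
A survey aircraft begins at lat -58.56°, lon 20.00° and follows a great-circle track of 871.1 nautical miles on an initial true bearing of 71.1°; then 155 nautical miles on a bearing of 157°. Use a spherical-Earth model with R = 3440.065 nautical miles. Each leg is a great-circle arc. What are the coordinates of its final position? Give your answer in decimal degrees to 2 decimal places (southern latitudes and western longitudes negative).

latitude -53.96°, longitude 44.14°

Apply the spherical direct solution leg by leg, carrying full precision between legs.
Leg 1: from (-58.56°, 20.00°), δ = 871.1/3440.065 = 0.253222 rad, θ = 71.1° → φ = -51.60°, λ = 42.43°.
Leg 2: from (-51.60°, 42.43°), δ = 155/3440.065 = 0.045057 rad, θ = 157° → φ = -53.96°, λ = 44.14°.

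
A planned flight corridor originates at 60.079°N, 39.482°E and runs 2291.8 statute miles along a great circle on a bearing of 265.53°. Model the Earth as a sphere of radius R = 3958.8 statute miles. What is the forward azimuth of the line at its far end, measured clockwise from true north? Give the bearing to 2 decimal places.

Angular distance δ = d/R = 2291.8 / 3958.8 = 0.578913 rad.
Start latitude φ₁ = 1.048576 rad; initial bearing θ = 4.634373 rad.
sin φ₂ = sin φ₁ cos δ + cos φ₁ sin δ cos θ = (0.866714)(0.837058) + (0.498805)(0.547114)(-0.077937) = 0.704221
φ₂ = asin(0.704221) = 0.781325 rad = 44.767°.
Δλ = atan2( sin θ sin δ cos φ₁ , cos δ − sin φ₁ sin φ₂ ) = atan2(-0.272073, 0.226700) = -0.876118 rad = -50.198°.
λ₂ = 39.482° + -50.198° = -10.716°.
The forward bearing on arrival equals the back-azimuth from the destination plus 180°.
Back-azimuth from P₂ (44.77°, -10.72°) to P₁ (60.08°, 39.48°), with Δλ' = λ₁ − λ₂ = 50.20°: atan2( sin Δλ' cos φ₁ , cos φ₂ sin φ₁ − sin φ₂ cos φ₁ cos Δλ' ) = 44.46°.
Final bearing = (44.46° + 180°) mod 360° = 224.46°.

final bearing 224.46°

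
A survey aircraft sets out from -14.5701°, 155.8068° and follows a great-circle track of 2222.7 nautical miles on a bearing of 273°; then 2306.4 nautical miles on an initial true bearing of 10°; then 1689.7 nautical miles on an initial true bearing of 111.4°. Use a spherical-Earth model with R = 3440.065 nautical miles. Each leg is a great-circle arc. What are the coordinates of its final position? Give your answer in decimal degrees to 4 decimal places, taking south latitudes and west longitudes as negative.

Apply the spherical direct solution leg by leg, carrying full precision between legs.
Leg 1: from (-14.5701°, 155.8068°), δ = 2222.7/3440.065 = 0.646122 rad, θ = 273° → φ = -9.8086°, λ = 118.2037°.
Leg 2: from (-9.8086°, 118.2037°), δ = 2306.4/3440.065 = 0.670452 rad, θ = 10° → φ = 28.0002°, λ = 125.2227°.
Leg 3: from (28.0002°, 125.2227°), δ = 1689.7/3440.065 = 0.491183 rad, θ = 111.4° → φ = 15.1897°, λ = 152.2907°.

latitude 15.1897°, longitude 152.2907°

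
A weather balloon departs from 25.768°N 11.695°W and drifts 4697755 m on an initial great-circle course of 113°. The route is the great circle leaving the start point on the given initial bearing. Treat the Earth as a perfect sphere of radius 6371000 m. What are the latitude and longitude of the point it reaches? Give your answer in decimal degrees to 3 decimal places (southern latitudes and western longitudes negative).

latitude 4.889°, longitude 26.705°

The arc subtends δ = 4697755/6371000 = 0.737365 rad at the centre.
With φ₁ = 25.768° = 0.449736 rad and θ = 113° = 1.972222 rad:
sin φ₂ = sin φ₁ cos δ + cos φ₁ sin δ cos θ = (0.434728)(0.740242) + (0.900562)(0.672340)(-0.390731) = 0.085223
φ₂ = asin(0.085223) = 0.085326 rad = 4.889°.
Then Δλ = atan2(0.557351, 0.703194) = 0.670212 rad, from sin θ sin δ cos φ₁ over cos δ − sin φ₁ sin φ₂.
λ₂ = -11.695° + 38.400° = 26.705°.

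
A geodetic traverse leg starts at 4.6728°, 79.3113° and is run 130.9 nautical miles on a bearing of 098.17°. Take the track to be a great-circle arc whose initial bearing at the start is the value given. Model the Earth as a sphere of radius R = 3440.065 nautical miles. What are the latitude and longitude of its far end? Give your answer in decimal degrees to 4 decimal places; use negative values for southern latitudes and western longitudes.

Angular distance δ = d/R = 130.9 / 3440.065 = 0.038052 rad.
Start latitude φ₁ = 0.081556 rad; initial bearing θ = 1.713390 rad.
sin φ₂ = sin φ₁ cos δ + cos φ₁ sin δ cos θ = (0.081465)(0.999276) + (0.996676)(0.038042)(-0.142111) = 0.076018
φ₂ = asin(0.076018) = 0.076092 rad = 4.3597°.
Δλ = atan2( sin θ sin δ cos φ₁ , cos δ − sin φ₁ sin φ₂ ) = atan2(0.037531, 0.993083) = 0.037775 rad = 2.1643°.
λ₂ = λ₁ + Δλ = 81.4756°.

latitude 4.3597°, longitude 81.4756°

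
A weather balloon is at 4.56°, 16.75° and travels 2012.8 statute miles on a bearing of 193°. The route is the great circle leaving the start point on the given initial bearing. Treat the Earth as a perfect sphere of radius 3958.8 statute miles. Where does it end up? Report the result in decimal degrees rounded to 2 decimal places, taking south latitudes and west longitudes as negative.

δ = 2012.8/3958.8 = 0.508437 rad (29.1313°).
Converting: φ₁ = 0.079587 rad, θ = 3.368485 rad.
Destination latitude: φ₂ = arcsin( sin φ₁ cos δ + cos φ₁ sin δ cos θ ) = arcsin(-0.403388) = -23.79°.
Then Δλ = atan2(-0.109162, 0.905577) = -0.119966 rad, from sin θ sin δ cos φ₁ over cos δ − sin φ₁ sin φ₂.
Hence λ₂ = 16.75° + -6.87° = 9.88°.

latitude -23.79°, longitude 9.88°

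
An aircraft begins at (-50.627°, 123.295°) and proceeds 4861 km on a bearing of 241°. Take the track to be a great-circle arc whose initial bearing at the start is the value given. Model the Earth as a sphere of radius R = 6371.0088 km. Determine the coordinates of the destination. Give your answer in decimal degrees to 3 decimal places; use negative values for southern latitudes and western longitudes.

latitude -50.468°, longitude 51.561°

The arc subtends δ = 4861/6371.0088 = 0.762987 rad at the centre.
With φ₁ = -50.627° = -0.883608 rad and θ = 241° = 4.206243 rad:
sin φ₂ = sin φ₁ cos δ + cos φ₁ sin δ cos θ = (-0.773033)(0.722775) + (0.634366)(0.691084)(-0.484810) = -0.771269
φ₂ = asin(-0.771269) = -0.880832 rad = -50.468°.
For the longitude increment, Δλ = atan2( sin θ sin δ cos φ₁, cos δ − sin φ₁ sin φ₂ ) = atan2(-0.383434, 0.126559) = -71.734°.
λ₂ = 123.295° + -71.734° = 51.561°.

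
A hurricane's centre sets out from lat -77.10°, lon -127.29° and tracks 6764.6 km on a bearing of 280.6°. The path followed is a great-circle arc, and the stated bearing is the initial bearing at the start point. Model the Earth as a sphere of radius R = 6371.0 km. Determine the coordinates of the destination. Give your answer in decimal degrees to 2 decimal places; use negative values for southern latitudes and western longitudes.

latitude -26.05°, longitude 159.89°

Angular distance δ = d/R = 6764.6 / 6371 = 1.061780 rad.
Converting: φ₁ = -1.345649 rad, θ = 4.897394 rad.
Destination latitude: φ₂ = arcsin( sin φ₁ cos δ + cos φ₁ sin δ cos θ ) = arcsin(-0.439158) = -26.05°.
For the longitude increment, Δλ = atan2( sin θ sin δ cos φ₁, cos δ − sin φ₁ sin φ₂ ) = atan2(-0.191621, 0.059244) = -72.82°.
λ₂ = -127.29° + -72.82° = -200.11°, normalized to (−180°, 180°] → 159.89°.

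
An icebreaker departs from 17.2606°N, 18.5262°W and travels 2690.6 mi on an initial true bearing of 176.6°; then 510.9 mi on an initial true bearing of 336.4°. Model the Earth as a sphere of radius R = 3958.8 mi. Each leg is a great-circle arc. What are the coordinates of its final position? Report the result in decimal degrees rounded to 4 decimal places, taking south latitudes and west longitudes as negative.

Apply the spherical direct solution leg by leg, carrying full precision between legs.
Leg 1: from (17.2606°, -18.5262°), δ = 2690.6/3958.8 = 0.679650 rad, θ = 176.6° → φ = -21.6154°, λ = -16.2283°.
Leg 2: from (-21.6154°, -16.2283°), δ = 510.9/3958.8 = 0.129054 rad, θ = 336.4° → φ = -14.8134°, λ = -19.2833°.

latitude -14.8134°, longitude -19.2833°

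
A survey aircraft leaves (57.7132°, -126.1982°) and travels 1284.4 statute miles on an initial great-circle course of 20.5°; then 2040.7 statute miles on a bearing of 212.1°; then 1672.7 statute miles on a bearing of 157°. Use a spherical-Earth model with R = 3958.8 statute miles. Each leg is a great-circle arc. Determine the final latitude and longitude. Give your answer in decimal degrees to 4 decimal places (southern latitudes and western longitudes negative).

Apply the spherical direct solution leg by leg, carrying full precision between legs.
Leg 1: from (57.7132°, -126.1982°), δ = 1284.4/3958.8 = 0.324442 rad, θ = 20.5° → φ = 73.8992°, λ = -102.4603°.
Leg 2: from (73.8992°, -102.4603°), δ = 2040.7/3958.8 = 0.515484 rad, θ = 212.1° → φ = 46.0641°, λ = -124.6416°.
Leg 3: from (46.0641°, -124.6416°), δ = 1672.7/3958.8 = 0.422527 rad, θ = 157° → φ = 23.2584°, λ = -114.5980°.

latitude 23.2584°, longitude -114.5980°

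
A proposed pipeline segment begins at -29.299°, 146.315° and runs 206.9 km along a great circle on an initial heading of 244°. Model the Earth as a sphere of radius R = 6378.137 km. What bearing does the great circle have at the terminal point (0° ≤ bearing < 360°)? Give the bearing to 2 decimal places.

final bearing 244.96°

Angular distance δ = d/R = 206.9 / 6378.137 = 0.032439 rad.
Converting: φ₁ = -0.511364 rad, θ = 4.258603 rad.
sin φ₂ = sin φ₁ cos δ + cos φ₁ sin δ cos θ = (-0.489367)(0.999474) + (0.872078)(0.032433)(-0.438371) = -0.501509
φ₂ = asin(-0.501509) = -0.525342 rad = -30.100°.
Then Δλ = atan2(-0.025422, 0.754052) = -0.033701 rad, from sin θ sin δ cos φ₁ over cos δ − sin φ₁ sin φ₂.
λ₂ = 146.315° + -1.931° = 144.384°.
The forward bearing on arrival equals the back-azimuth from the destination plus 180°.
Back-azimuth from P₂ (-30.10°, 144.38°) to P₁ (-29.30°, 146.31°), with Δλ' = λ₁ − λ₂ = 1.93°: atan2( sin Δλ' cos φ₁ , cos φ₂ sin φ₁ − sin φ₂ cos φ₁ cos Δλ' ) = 64.96°.
Final bearing = (64.96° + 180°) mod 360° = 244.96°.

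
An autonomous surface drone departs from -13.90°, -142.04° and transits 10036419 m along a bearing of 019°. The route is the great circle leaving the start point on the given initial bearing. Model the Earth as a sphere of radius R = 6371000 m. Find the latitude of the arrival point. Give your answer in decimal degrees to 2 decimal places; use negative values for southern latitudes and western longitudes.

latitude 66.77°

Angular distance δ = d/R = 10036419 / 6371000 = 1.575329 rad.
Start latitude φ₁ = -0.242601 rad; initial bearing θ = 0.331613 rad.
Destination latitude: φ₂ = arcsin( sin φ₁ cos δ + cos φ₁ sin δ cos θ ) = arcsin(0.918910) = 66.77°.
Δλ = atan2( sin θ sin δ cos φ₁ , cos δ − sin φ₁ sin φ₂ ) = atan2(0.316031, 0.216216) = 0.970781 rad = 55.62°.
Hence λ₂ = -142.04° + 55.62° = -86.42°.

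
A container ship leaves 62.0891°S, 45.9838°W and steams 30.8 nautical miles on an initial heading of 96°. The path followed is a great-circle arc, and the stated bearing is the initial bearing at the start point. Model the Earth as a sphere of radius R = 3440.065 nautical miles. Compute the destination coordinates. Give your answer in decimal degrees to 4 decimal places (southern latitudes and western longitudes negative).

The arc subtends δ = 30.8/3440.065 = 0.008953 rad at the centre.
With φ₁ = -62.0891° = -1.083659 rad and θ = 96° = 1.675516 rad:
sin φ₂ = sin φ₁ cos δ + cos φ₁ sin δ cos θ = (-0.883677)(0.999960) + (0.468098)(0.008953)(-0.104528) = -0.884079
φ₂ = asin(-0.884079) = -1.084520 rad = -62.1384°.
Δλ = atan2( sin θ sin δ cos φ₁ , cos δ − sin φ₁ sin φ₂ ) = atan2(0.004168, 0.218720) = 0.019054 rad = 1.0917°.
λ₂ = λ₁ + Δλ = -44.8921°.

latitude -62.1384°, longitude -44.8921°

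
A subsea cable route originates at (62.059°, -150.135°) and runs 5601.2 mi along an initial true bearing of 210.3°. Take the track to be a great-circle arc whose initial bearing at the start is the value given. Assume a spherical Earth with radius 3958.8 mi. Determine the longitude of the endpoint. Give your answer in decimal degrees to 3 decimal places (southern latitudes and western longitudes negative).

longitude 178.766°

Central angle δ = d/R = 1.414873 rad.
With φ₁ = 62.059° = 1.083134 rad and θ = 210.3° = 3.670427 rad:
Applying the spherical law of cosines for sides, sin φ₂ = sin φ₁ cos δ + cos φ₁ sin δ cos θ = -0.262457, so φ₂ = -15.216°.
Δλ = atan2( sin θ sin δ cos φ₁ , cos δ − sin φ₁ sin φ₂ ) = atan2(-0.233535, 0.387154) = -0.542775 rad = -31.099°.
λ₂ = -150.135° + -31.099° = -181.234°, normalized to (−180°, 180°] → 178.766°.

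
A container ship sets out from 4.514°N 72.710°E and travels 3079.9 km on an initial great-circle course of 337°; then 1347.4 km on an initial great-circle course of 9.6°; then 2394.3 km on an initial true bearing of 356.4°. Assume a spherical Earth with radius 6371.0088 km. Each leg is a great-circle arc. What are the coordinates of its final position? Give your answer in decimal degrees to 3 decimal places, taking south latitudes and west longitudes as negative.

Apply the spherical direct solution leg by leg, carrying full precision between legs.
Leg 1: from (4.514°, 72.710°), δ = 3079.9/6371.0088 = 0.483424 rad, θ = 337° → φ = 29.750°, λ = 60.635°.
Leg 2: from (29.750°, 60.635°), δ = 1347.4/6371.0088 = 0.211489 rad, θ = 9.6° → φ = 41.672°, λ = 63.321°.
Leg 3: from (41.672°, 63.321°), δ = 2394.3/6371.0088 = 0.375812 rad, θ = 356.4° → φ = 63.135°, λ = 60.398°.

latitude 63.135°, longitude 60.398°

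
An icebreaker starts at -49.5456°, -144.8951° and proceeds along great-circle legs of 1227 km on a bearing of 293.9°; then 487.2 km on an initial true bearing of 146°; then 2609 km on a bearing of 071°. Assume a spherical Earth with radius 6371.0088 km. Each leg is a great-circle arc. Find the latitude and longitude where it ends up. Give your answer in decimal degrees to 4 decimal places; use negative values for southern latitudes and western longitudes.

latitude -36.2685°, longitude -127.5341°

Apply the spherical direct solution leg by leg, carrying full precision between legs.
Leg 1: from (-49.5456°, -144.8951°), δ = 1227/6371.0088 = 0.192591 rad, θ = 293.9° → φ = -44.1500°, λ = -159.0110°.
Leg 2: from (-44.1500°, -159.0110°), δ = 487.2/6371.0088 = 0.076471 rad, θ = 146° → φ = -47.7270°, λ = -155.3697°.
Leg 3: from (-47.7270°, -155.3697°), δ = 2609/6371.0088 = 0.409511 rad, θ = 71° → φ = -36.2685°, λ = -127.5341°.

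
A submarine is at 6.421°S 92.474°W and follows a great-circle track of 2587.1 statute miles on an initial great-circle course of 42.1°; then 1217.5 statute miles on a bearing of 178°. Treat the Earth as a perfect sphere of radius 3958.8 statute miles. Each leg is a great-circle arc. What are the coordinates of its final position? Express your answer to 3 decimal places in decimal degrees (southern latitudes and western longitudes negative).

latitude 3.457°, longitude -65.968°

Apply the spherical direct solution leg by leg, carrying full precision between legs.
Leg 1: from (-6.421°, -92.474°), δ = 2587.1/3958.8 = 0.653506 rad, θ = 42.1° → φ = 21.068°, λ = -66.574°.
Leg 2: from (21.068°, -66.574°), δ = 1217.5/3958.8 = 0.307543 rad, θ = 178° → φ = 3.457°, λ = -65.968°.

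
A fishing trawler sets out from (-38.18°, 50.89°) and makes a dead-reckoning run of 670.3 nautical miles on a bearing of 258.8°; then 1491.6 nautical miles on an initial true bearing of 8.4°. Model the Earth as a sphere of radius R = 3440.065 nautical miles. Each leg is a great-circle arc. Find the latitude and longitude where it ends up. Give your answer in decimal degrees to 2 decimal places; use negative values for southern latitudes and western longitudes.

Apply the spherical direct solution leg by leg, carrying full precision between legs.
Leg 1: from (-38.18°, 50.89°), δ = 670.3/3440.065 = 0.194851 rad, θ = 258.8° → φ = -39.49°, λ = 36.64°.
Leg 2: from (-39.49°, 36.64°), δ = 1491.6/3440.065 = 0.433596 rad, θ = 8.4° → φ = -14.86°, λ = 40.28°.

latitude -14.86°, longitude 40.28°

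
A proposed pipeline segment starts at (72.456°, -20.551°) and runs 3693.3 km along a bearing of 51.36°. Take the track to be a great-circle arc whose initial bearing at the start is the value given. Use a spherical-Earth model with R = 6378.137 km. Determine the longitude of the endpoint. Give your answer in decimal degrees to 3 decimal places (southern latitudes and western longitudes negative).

The arc subtends δ = 3693.3/6378.137 = 0.579056 rad at the centre.
With φ₁ = 72.456° = 1.264596 rad and θ = 51.36° = 0.896401 rad:
Applying the spherical law of cosines for sides, sin φ₂ = sin φ₁ cos δ + cos φ₁ sin δ cos θ = 0.901051, so φ₂ = 64.297°.
Then Δλ = atan2(0.128846, -0.022160) = 1.741121 rad, from sin θ sin δ cos φ₁ over cos δ − sin φ₁ sin φ₂.
Hence λ₂ = -20.551° + 99.759° = 79.208°.

longitude 79.208°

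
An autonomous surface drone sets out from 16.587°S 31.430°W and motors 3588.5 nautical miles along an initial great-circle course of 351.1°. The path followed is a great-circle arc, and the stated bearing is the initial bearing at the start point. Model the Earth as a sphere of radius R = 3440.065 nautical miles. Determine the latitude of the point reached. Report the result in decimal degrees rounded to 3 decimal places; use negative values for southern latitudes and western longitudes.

latitude 42.403°

δ = 3588.5/3440.065 = 1.043149 rad (59.7680°).
Converting: φ₁ = -0.289498 rad, θ = 6.127851 rad.
Applying the spherical law of cosines for sides, sin φ₂ = sin φ₁ cos δ + cos φ₁ sin δ cos θ = 0.674336, so φ₂ = 42.403°.
For the longitude increment, Δλ = atan2( sin θ sin δ cos φ₁, cos δ − sin φ₁ sin φ₂ ) = atan2(-0.128107, 0.696005) = -10.429°.
λ₂ = λ₁ + Δλ = -41.859°.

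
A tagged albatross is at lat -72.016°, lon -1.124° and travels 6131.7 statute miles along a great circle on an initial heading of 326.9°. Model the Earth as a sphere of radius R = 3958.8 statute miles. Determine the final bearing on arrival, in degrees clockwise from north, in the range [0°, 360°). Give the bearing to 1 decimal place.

Angular distance δ = d/R = 6131.7 / 3958.8 = 1.548878 rad.
Converting: φ₁ = -1.256916 rad, θ = 5.705481 rad.
Applying the spherical law of cosines for sides, sin φ₂ = sin φ₁ cos δ + cos φ₁ sin δ cos θ = 0.237739, so φ₂ = 13.753°.
Δλ = atan2( sin θ sin δ cos φ₁ , cos δ − sin φ₁ sin φ₂ ) = atan2(-0.168569, 0.248040) = -0.596906 rad = -34.200°.
λ₂ = -1.124° + -34.200° = -35.324°.
The forward bearing on arrival equals the back-azimuth from the destination plus 180°.
Back-azimuth from P₂ (13.8°, -35.3°) to P₁ (-72.0°, -1.1°), with Δλ' = λ₁ − λ₂ = 34.2°: atan2( sin Δλ' cos φ₁ , cos φ₂ sin φ₁ − sin φ₂ cos φ₁ cos Δλ' ) = 170.0°.
Final bearing = (170.0° + 180°) mod 360° = 350.0°.

final bearing 350.0°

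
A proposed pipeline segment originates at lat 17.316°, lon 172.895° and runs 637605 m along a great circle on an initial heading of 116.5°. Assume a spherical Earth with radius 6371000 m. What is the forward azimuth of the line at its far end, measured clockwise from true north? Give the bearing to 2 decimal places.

Central angle δ = d/R = 0.100079 rad.
Start latitude φ₁ = 0.302221 rad; initial bearing θ = 2.033309 rad.
Destination latitude: φ₂ = arcsin( sin φ₁ cos δ + cos φ₁ sin δ cos θ ) = arcsin(0.253592) = 14.690°.
For the longitude increment, Δλ = atan2( sin θ sin δ cos φ₁, cos δ − sin φ₁ sin φ₂ ) = atan2(0.085362, 0.919517) = 5.304°.
λ₂ = 172.895° + 5.304° = 178.199°.
The forward bearing on arrival equals the back-azimuth from the destination plus 180°.
Back-azimuth from P₂ (14.69°, 178.20°) to P₁ (17.32°, 172.90°), with Δλ' = λ₁ − λ₂ = -5.30°: atan2( sin Δλ' cos φ₁ , cos φ₂ sin φ₁ − sin φ₂ cos φ₁ cos Δλ' ) = 297.96°.
Final bearing = (297.96° + 180°) mod 360° = 117.96°.

final bearing 117.96°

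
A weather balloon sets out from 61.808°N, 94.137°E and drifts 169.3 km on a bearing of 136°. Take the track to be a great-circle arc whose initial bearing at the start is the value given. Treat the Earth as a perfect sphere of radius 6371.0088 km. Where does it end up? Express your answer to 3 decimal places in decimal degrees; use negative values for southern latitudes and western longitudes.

latitude 60.695°, longitude 96.298°

The arc subtends δ = 169.3/6371.0088 = 0.026573 rad at the centre.
With φ₁ = 61.808° = 1.078753 rad and θ = 136° = 2.373648 rad:
sin φ₂ = sin φ₁ cos δ + cos φ₁ sin δ cos θ = (0.881369)(0.999647) + (0.472428)(0.026570)(-0.719340) = 0.872029
φ₂ = asin(0.872029) = 1.059332 rad = 60.695°.
Δλ = atan2( sin θ sin δ cos φ₁ , cos δ − sin φ₁ sin φ₂ ) = atan2(0.008720, 0.231068) = 0.037719 rad = 2.161°.
λ₂ = 94.137° + 2.161° = 96.298°.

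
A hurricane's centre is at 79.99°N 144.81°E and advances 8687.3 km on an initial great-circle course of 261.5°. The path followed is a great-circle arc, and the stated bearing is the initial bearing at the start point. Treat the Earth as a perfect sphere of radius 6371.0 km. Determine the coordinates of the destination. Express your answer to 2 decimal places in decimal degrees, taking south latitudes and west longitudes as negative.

The arc subtends δ = 8687.3/6371 = 1.363569 rad at the centre.
Start latitude φ₁ = 1.396089 rad; initial bearing θ = 4.564036 rad.
Destination latitude: φ₂ = arcsin( sin φ₁ cos δ + cos φ₁ sin δ cos θ ) = arcsin(0.177472) = 10.22°.
Δλ = atan2( sin θ sin δ cos φ₁ , cos δ − sin φ₁ sin φ₂ ) = atan2(-0.168233, 0.030976) = -1.388709 rad = -79.57°.
Hence λ₂ = 144.81° + -79.57° = 65.24°.

latitude 10.22°, longitude 65.24°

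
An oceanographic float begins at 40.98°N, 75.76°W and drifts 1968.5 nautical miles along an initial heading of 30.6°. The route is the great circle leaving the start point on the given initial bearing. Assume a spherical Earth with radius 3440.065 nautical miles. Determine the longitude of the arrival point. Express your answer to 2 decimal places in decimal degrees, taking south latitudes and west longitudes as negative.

δ = 1968.5/3440.065 = 0.572228 rad (32.7862°).
Start latitude φ₁ = 0.715236 rad; initial bearing θ = 0.534071 rad.
Applying the spherical law of cosines for sides, sin φ₂ = sin φ₁ cos δ + cos φ₁ sin δ cos θ = 0.903200, so φ₂ = 64.58°.
Then Δλ = atan2(0.208098, 0.248382) = 0.697376 rad, from sin θ sin δ cos φ₁ over cos δ − sin φ₁ sin φ₂.
λ₂ = λ₁ + Δλ = -35.80°.

longitude -35.80°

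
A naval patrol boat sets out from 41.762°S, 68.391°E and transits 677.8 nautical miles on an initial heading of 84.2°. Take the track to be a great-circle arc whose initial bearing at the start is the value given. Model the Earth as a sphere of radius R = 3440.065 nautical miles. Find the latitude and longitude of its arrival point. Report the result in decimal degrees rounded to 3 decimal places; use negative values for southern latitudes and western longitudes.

latitude -39.672°, longitude 83.048°

δ = 677.8/3440.065 = 0.197031 rad (11.2891°).
Start latitude φ₁ = -0.728884 rad; initial bearing θ = 1.469567 rad.
Applying the spherical law of cosines for sides, sin φ₂ = sin φ₁ cos δ + cos φ₁ sin δ cos θ = -0.638395, so φ₂ = -39.672°.
Then Δλ = atan2(0.145272, 0.555457) = 0.255807 rad, from sin θ sin δ cos φ₁ over cos δ − sin φ₁ sin φ₂.
λ₂ = λ₁ + Δλ = 83.048°.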